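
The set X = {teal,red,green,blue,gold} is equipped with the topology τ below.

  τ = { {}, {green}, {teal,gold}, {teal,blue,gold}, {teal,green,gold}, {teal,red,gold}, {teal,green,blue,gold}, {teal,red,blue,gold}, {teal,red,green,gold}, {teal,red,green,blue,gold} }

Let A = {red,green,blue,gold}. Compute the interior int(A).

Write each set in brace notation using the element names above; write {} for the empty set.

{green}

open subsets of A: {}, {green}; so int(A) = {green}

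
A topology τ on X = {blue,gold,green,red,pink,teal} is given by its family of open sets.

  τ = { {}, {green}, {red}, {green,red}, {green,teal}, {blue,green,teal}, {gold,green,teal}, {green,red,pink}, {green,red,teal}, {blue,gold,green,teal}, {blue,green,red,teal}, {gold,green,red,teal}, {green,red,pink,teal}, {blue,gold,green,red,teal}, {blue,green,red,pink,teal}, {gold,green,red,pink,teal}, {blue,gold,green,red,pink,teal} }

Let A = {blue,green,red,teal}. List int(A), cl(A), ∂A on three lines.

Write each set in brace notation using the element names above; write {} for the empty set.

opens ⊆ A: {}, {green}, {red}, {green,teal}, {green,red}, {green,red,teal}, {blue,green,teal}, {blue,green,red,teal}; union → int = {blue,green,red,teal}
complement {gold,pink}; its interior {}; cl(A) = X∖{} = {blue,gold,green,red,pink,teal}
boundary = {blue,gold,green,red,pink,teal} ∖ {blue,green,red,teal} = {gold,pink}

int(A) = {blue,green,red,teal}
cl(A)  = {blue,gold,green,red,pink,teal}
∂A     = {gold,pink}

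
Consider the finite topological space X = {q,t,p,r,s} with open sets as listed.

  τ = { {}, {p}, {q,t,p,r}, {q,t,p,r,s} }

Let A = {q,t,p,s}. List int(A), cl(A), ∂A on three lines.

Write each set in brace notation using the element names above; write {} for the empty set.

open subsets of A: {}, {p}; so int(A) = {p}
closure: X∖int(X∖A) = X∖{} = {q,t,p,r,s}
∂A = {q,t,p,r,s} minus {p} = {q,t,r,s}

int(A) = {p}
cl(A)  = {q,t,p,r,s}
∂A     = {q,t,r,s}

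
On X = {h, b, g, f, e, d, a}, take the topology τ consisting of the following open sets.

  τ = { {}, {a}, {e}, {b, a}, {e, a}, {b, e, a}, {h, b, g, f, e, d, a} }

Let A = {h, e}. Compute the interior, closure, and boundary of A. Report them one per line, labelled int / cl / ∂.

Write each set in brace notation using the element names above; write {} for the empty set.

int(A) = {e}
cl(A)  = {h, g, f, e, d}
∂A     = {h, g, f, d}

interior: largest open inside A is {e} (from {}, {e})
cl via duality: int({b, g, f, d, a}) = {b, a}, so X∖{b, a} = {h, g, f, e, d}
cl∖int = {h, g, f, d}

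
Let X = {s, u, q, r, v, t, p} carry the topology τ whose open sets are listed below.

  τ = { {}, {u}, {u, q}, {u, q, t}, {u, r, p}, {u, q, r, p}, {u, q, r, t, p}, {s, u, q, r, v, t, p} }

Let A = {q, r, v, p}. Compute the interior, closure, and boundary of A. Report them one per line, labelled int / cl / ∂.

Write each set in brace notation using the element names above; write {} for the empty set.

U open, U⊆A: {}. int(A) = ⋃ = {}
X∖A={s, u, t}, int(X∖A)={u}, hence cl(A)={s, q, r, v, t, p}
∂A: remove int from cl → {s, q, r, v, t, p}

int(A) = {}
cl(A)  = {s, q, r, v, t, p}
∂A     = {s, q, r, v, t, p}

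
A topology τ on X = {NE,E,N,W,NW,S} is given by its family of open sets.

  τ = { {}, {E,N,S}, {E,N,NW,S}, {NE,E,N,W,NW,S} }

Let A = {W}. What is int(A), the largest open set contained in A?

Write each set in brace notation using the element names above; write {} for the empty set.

{}

open subsets of A: {}; so int(A) = {}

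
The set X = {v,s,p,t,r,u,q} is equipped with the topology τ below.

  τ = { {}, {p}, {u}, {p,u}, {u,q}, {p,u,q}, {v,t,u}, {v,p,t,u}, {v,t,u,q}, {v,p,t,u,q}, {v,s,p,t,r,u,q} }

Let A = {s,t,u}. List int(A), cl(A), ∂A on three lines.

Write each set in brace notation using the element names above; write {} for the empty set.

int(A) = {u}
cl(A)  = {v,s,t,r,u,q}
∂A     = {v,s,t,r,q}

opens ⊆ A: {}, {u}; union → int = {u}
complement {v,p,r,q}; its interior {p}; cl(A) = X∖{p} = {v,s,t,r,u,q}
boundary = {v,s,t,r,u,q} ∖ {u} = {v,s,t,r,q}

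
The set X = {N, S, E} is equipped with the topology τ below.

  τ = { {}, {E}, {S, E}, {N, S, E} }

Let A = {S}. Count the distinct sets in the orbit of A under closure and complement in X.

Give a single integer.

6

complement {N, E}; its interior {E}; cl(A) = X∖{E} = {N, S}
With k = closure, c = complement:
  1. A     = {S}
  2. kA    = {N, S}
  3. cA    = {N, E}
  4. ckA   = {E}
  5. kcA   = {N, S, E}
  6. ckcA  = {}
k, c of each give nothing new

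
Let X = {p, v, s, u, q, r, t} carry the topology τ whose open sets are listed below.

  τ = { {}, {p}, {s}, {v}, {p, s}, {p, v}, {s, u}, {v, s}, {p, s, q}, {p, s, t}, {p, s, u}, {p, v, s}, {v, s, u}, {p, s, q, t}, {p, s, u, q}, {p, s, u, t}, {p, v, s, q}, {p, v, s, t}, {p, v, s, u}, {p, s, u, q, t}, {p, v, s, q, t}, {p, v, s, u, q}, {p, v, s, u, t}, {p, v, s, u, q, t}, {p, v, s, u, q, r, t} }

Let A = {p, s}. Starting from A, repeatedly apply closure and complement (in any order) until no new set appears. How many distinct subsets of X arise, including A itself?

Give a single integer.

X∖A={v, u, q, r, t}, int(X∖A)={v}, hence cl(A)={p, s, u, q, r, t}
Orbit (k=closure, c=complement):
  1. A     = {p, s}
  2. kA    = {p, s, u, q, r, t}
  3. cA    = {v, u, q, r, t}
  4. ckA   = {v}
  5. kckA  = {v, r}
  6. ckckA = {p, s, u, q, t}
(closed under both — stop)

6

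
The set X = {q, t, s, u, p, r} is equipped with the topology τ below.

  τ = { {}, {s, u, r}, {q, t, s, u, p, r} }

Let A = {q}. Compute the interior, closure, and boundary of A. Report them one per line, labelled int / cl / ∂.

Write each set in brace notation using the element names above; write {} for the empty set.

int(A) = {}
cl(A)  = {q, t, p}
∂A     = {q, t, p}

opens ⊆ A: {}; union → int = {}
complement {t, s, u, p, r}; its interior {s, u, r}; cl(A) = X∖{s, u, r} = {q, t, p}
boundary = {q, t, p} ∖ {} = {q, t, p}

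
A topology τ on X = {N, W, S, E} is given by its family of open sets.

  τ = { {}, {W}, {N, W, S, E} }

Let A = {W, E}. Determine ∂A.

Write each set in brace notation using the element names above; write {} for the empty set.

{N, S, E}

interior: largest open inside A is {W} (from {}, {W})
cl via duality: int({N, S}) = {}, so X∖{} = {N, W, S, E}
cl∖int = {N, S, E}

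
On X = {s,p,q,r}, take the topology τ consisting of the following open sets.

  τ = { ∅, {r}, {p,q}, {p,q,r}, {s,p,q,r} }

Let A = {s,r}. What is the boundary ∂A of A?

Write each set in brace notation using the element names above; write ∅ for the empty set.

opens ⊆ A: ∅, {r}; union → int = {r}
complement {p,q}; its interior {p,q}; cl(A) = X∖{p,q} = {s,r}
boundary = {s,r} ∖ {r} = {s}

{s}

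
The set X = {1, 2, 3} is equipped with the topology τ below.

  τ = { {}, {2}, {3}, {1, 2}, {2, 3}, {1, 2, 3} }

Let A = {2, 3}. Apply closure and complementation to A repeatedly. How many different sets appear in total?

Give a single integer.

closure: X∖int(X∖A) = X∖{} = {1, 2, 3}
Let k=closure and c=complement:
  1. A     = {2, 3}
  2. kA    = {1, 2, 3}
  3. cA    = {1}
  4. ckA   = {}
— saturated at 4

4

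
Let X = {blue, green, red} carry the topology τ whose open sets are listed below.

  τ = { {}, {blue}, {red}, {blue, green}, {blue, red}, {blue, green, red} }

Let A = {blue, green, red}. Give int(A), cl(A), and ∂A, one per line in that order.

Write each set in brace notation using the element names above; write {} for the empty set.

U open, U⊆A: {}, {red}, {blue}, {blue, red}, {blue, green}, {blue, green, red}. int(A) = ⋃ = {blue, green, red}
X∖A={}, int(X∖A)={}, hence cl(A)={blue, green, red}
∂A: remove int from cl → {}

int(A) = {blue, green, red}
cl(A)  = {blue, green, red}
∂A     = {}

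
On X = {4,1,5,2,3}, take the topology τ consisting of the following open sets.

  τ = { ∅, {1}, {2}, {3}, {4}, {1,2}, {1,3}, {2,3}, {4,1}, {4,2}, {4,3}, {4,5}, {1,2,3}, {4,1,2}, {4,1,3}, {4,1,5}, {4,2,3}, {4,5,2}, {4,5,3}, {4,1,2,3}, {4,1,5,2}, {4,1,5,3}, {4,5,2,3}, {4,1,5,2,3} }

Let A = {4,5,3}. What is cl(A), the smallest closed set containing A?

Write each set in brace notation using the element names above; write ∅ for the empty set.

complement {1,2}; its interior {1,2}; cl(A) = X∖{1,2} = {4,5,3}

{4,5,3}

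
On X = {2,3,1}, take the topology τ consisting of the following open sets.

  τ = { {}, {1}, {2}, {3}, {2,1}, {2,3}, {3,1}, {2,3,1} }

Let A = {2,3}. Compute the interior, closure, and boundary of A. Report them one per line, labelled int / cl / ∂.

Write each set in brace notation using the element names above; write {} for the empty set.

int(A) = {2,3}
cl(A)  = {2,3}
∂A     = {}

open subsets of A: {}, {2}, {3}, {2,3}; so int(A) = {2,3}
closure: X∖int(X∖A) = X∖{1} = {2,3}
∂A = {2,3} minus {2,3} = {}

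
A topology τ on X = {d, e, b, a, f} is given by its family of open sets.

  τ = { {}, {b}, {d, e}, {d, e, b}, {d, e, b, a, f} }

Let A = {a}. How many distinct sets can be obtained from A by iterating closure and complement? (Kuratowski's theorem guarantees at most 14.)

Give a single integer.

6

complement {d, e, b, f}; its interior {d, e, b}; cl(A) = X∖{d, e, b} = {a, f}
With k = closure, c = complement:
  1. A     = {a}
  2. kA    = {a, f}
  3. cA    = {d, e, b, f}
  4. ckA   = {d, e, b}
  5. kcA   = {d, e, b, a, f}
  6. ckcA  = {}
k, c of each give nothing new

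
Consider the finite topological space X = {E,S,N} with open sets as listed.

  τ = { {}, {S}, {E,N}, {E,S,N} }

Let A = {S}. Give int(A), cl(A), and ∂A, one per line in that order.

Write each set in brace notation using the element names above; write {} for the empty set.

int(A) = {S}
cl(A)  = {S}
∂A     = {}

U open, U⊆A: {}, {S}. int(A) = ⋃ = {S}
X∖A={E,N}, int(X∖A)={E,N}, hence cl(A)={S}
∂A: remove int from cl → {}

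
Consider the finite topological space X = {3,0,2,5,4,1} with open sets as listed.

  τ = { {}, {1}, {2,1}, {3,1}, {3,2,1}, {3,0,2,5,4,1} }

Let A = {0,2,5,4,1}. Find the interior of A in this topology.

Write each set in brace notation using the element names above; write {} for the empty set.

U open, U⊆A: {}, {1}, {2,1}. int(A) = ⋃ = {2,1}

{2,1}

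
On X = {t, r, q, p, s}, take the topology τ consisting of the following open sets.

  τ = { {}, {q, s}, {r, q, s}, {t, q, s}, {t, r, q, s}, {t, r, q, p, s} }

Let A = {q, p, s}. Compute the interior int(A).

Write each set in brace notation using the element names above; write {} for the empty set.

{q, s}

U open, U⊆A: {}, {q, s}. int(A) = ⋃ = {q, s}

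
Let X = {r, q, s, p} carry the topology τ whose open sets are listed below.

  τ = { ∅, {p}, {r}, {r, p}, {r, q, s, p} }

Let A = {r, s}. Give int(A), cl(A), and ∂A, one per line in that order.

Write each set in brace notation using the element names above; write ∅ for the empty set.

int(A) = {r}
cl(A)  = {r, q, s}
∂A     = {q, s}

interior: largest open inside A is {r} (from ∅, {r})
cl via duality: int({q, p}) = {p}, so X∖{p} = {r, q, s}
cl∖int = {q, s}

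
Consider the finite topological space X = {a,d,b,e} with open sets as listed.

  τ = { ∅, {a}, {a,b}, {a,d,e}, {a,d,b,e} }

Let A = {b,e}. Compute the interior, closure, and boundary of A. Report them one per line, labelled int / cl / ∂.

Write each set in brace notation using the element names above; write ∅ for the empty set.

opens ⊆ A: ∅; union → int = ∅
complement {a,d}; its interior {a}; cl(A) = X∖{a} = {d,b,e}
boundary = {d,b,e} ∖ ∅ = {d,b,e}

int(A) = ∅
cl(A)  = {d,b,e}
∂A     = {d,b,e}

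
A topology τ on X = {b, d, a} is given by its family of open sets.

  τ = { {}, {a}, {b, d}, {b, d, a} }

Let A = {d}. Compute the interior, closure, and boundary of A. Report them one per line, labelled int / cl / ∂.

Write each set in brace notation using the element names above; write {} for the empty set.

opens ⊆ A: {}; union → int = {}
complement {b, a}; its interior {a}; cl(A) = X∖{a} = {b, d}
boundary = {b, d} ∖ {} = {b, d}

int(A) = {}
cl(A)  = {b, d}
∂A     = {b, d}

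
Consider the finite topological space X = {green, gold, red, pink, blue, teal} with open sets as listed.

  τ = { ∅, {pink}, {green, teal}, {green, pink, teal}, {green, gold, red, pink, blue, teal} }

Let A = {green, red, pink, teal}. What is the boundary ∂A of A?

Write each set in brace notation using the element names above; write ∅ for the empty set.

U open, U⊆A: ∅, {pink}, {green, teal}, {green, pink, teal}. int(A) = ⋃ = {green, pink, teal}
X∖A={gold, blue}, int(X∖A)=∅, hence cl(A)={green, gold, red, pink, blue, teal}
∂A: remove int from cl → {gold, red, blue}

{gold, red, blue}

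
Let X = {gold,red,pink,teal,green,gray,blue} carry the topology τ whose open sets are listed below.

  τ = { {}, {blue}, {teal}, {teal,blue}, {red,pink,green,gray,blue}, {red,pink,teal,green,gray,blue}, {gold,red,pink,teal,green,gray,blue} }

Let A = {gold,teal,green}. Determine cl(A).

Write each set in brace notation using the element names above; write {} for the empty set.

closure: X∖int(X∖A) = X∖{blue} = {gold,red,pink,teal,green,gray}

{gold,red,pink,teal,green,gray}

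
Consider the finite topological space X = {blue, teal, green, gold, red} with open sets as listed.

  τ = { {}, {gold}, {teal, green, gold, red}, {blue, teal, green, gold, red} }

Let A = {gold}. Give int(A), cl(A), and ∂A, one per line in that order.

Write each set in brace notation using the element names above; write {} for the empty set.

int(A) = {gold}
cl(A)  = {blue, teal, green, gold, red}
∂A     = {blue, teal, green, red}

open subsets of A: {}, {gold}; so int(A) = {gold}
closure: X∖int(X∖A) = X∖{} = {blue, teal, green, gold, red}
∂A = {blue, teal, green, gold, red} minus {gold} = {blue, teal, green, red}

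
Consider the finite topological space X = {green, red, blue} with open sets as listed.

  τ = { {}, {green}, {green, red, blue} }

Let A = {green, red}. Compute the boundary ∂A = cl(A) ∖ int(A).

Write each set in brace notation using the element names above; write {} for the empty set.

{red, blue}

interior: largest open inside A is {green} (from {}, {green})
cl via duality: int({blue}) = {}, so X∖{} = {green, red, blue}
cl∖int = {red, blue}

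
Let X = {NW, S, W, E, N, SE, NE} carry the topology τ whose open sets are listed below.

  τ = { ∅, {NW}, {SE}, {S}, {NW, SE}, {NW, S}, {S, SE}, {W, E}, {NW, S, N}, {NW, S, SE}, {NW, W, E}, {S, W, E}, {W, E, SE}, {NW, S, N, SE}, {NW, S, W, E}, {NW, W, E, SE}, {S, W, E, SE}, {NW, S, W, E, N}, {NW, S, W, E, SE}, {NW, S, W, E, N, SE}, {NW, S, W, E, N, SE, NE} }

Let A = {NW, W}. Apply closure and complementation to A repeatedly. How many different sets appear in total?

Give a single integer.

10

cl via duality: int({S, E, N, SE, NE}) = {S, SE}, so X∖{S, SE} = {NW, W, E, N, NE}
Write k for closure, c for complement:
  1. A     = {NW, W}
  2. kA    = {NW, W, E, N, NE}
  3. cA    = {S, E, N, SE, NE}
  4. ckA   = {S, SE}
  5. kcA   = {S, W, E, N, SE, NE}
  6. kckA  = {S, N, SE, NE}
  7. ckcA  = {NW}
  8. ckckA = {NW, W, E}
  9. kckcA = {NW, N, NE}
  10. ckckcA = {S, W, E, SE}
applying k or c yields no new set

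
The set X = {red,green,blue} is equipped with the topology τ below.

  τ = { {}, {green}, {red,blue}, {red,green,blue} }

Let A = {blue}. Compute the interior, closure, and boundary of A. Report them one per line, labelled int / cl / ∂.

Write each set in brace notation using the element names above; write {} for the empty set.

int(A) = {}
cl(A)  = {red,blue}
∂A     = {red,blue}

interior: largest open inside A is {} (from {})
cl via duality: int({red,green}) = {green}, so X∖{green} = {red,blue}
cl∖int = {red,blue}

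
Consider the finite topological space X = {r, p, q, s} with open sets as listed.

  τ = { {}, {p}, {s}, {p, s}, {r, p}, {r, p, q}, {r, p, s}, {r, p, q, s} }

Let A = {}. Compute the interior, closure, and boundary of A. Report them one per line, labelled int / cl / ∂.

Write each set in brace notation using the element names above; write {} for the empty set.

U open, U⊆A: {}. int(A) = ⋃ = {}
X∖A={r, p, q, s}, int(X∖A)={r, p, q, s}, hence cl(A)={}
∂A: remove int from cl → {}

int(A) = {}
cl(A)  = {}
∂A     = {}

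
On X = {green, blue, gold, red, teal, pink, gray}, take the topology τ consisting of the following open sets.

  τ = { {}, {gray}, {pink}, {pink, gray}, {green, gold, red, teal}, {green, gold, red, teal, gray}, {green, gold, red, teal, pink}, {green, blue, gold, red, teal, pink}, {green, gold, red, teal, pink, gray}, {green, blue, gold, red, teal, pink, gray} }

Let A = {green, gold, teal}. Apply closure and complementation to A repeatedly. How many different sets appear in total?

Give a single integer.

cl via duality: int({blue, red, pink, gray}) = {pink, gray}, so X∖{pink, gray} = {green, blue, gold, red, teal}
Write k for closure, c for complement:
  1. A     = {green, gold, teal}
  2. kA    = {green, blue, gold, red, teal}
  3. cA    = {blue, red, pink, gray}
  4. ckA   = {pink, gray}
  5. kcA   = {green, blue, gold, red, teal, pink, gray}
  6. kckA  = {blue, pink, gray}
  7. ckcA  = {}
  8. ckckA = {green, gold, red, teal}
applying k or c yields no new set

8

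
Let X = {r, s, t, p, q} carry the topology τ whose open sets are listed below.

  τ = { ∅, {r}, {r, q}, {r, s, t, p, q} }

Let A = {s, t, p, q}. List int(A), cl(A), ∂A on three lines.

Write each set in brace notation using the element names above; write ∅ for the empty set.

int(A) = ∅
cl(A)  = {s, t, p, q}
∂A     = {s, t, p, q}

open subsets of A: ∅; so int(A) = ∅
closure: X∖int(X∖A) = X∖{r} = {s, t, p, q}
∂A = {s, t, p, q} minus ∅ = {s, t, p, q}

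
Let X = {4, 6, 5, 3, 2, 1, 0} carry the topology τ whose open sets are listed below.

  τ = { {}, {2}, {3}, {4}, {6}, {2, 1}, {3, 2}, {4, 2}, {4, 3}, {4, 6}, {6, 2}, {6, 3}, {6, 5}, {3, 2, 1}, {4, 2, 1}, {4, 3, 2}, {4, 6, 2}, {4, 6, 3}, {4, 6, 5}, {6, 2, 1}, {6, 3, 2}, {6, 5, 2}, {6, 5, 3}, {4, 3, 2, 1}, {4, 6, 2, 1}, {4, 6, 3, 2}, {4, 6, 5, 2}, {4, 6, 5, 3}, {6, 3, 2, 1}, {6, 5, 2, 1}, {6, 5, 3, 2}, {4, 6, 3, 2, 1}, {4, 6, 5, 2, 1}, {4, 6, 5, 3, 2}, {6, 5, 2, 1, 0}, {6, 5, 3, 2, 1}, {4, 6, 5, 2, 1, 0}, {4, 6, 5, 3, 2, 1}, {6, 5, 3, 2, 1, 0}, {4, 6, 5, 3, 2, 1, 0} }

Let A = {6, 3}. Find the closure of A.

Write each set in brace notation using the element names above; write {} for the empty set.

X∖A={4, 5, 2, 1, 0}, int(X∖A)={4, 2, 1}, hence cl(A)={6, 5, 3, 0}

{6, 5, 3, 0}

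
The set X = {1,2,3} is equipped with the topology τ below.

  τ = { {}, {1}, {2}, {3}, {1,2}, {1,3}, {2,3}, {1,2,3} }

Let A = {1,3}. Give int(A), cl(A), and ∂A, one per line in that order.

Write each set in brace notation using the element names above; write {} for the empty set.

int(A) = {1,3}
cl(A)  = {1,3}
∂A     = {}

interior: largest open inside A is {1,3} (from {}, {3}, {1}, {1,3})
cl via duality: int({2}) = {2}, so X∖{2} = {1,3}
cl∖int = {}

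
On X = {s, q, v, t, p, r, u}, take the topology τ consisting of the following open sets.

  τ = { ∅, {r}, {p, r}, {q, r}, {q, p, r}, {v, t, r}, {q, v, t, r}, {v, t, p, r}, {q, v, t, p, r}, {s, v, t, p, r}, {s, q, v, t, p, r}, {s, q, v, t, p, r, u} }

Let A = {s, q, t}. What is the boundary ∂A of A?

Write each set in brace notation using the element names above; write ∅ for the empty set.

{s, q, v, t, u}

U open, U⊆A: ∅. int(A) = ⋃ = ∅
X∖A={v, p, r, u}, int(X∖A)={p, r}, hence cl(A)={s, q, v, t, u}
∂A: remove int from cl → {s, q, v, t, u}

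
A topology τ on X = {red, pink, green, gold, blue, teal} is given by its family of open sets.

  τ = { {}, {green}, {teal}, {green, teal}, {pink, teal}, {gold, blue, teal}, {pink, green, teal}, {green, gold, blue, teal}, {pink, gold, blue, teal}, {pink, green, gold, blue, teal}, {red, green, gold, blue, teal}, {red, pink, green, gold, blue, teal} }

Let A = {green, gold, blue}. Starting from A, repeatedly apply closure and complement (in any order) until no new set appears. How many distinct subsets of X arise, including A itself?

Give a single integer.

X∖A={red, pink, teal}, int(X∖A)={pink, teal}, hence cl(A)={red, green, gold, blue}
Orbit (k=closure, c=complement):
  1. A     = {green, gold, blue}
  2. kA    = {red, green, gold, blue}
  3. cA    = {red, pink, teal}
  4. ckA   = {pink, teal}
  5. kcA   = {red, pink, gold, blue, teal}
  6. ckcA  = {green}
  7. kckcA = {red, green}
  8. ckckcA = {pink, gold, blue, teal}
(closed under both — stop)

8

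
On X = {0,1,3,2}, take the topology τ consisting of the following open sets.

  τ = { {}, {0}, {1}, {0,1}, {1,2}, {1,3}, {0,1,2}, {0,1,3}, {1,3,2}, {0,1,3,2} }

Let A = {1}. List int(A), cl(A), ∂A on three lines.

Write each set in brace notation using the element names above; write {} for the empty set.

open subsets of A: {}, {1}; so int(A) = {1}
closure: X∖int(X∖A) = X∖{0} = {1,3,2}
∂A = {1,3,2} minus {1} = {3,2}

int(A) = {1}
cl(A)  = {1,3,2}
∂A     = {3,2}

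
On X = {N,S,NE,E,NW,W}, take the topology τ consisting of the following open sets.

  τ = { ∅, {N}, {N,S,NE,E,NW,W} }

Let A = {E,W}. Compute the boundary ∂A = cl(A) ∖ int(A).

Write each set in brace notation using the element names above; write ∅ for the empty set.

{S,NE,E,NW,W}

opens ⊆ A: ∅; union → int = ∅
complement {N,S,NE,NW}; its interior {N}; cl(A) = X∖{N} = {S,NE,E,NW,W}
boundary = {S,NE,E,NW,W} ∖ ∅ = {S,NE,E,NW,W}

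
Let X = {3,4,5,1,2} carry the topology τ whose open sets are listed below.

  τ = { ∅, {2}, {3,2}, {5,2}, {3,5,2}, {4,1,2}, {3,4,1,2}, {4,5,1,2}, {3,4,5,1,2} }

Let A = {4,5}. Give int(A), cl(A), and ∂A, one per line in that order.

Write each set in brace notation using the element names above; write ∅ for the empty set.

int(A) = ∅
cl(A)  = {4,5,1}
∂A     = {4,5,1}

open subsets of A: ∅; so int(A) = ∅
closure: X∖int(X∖A) = X∖{3,2} = {4,5,1}
∂A = {4,5,1} minus ∅ = {4,5,1}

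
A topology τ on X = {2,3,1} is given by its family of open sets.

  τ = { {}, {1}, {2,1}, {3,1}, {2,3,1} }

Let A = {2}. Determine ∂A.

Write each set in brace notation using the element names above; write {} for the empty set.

U open, U⊆A: {}. int(A) = ⋃ = {}
X∖A={3,1}, int(X∖A)={3,1}, hence cl(A)={2}
∂A: remove int from cl → {2}

{2}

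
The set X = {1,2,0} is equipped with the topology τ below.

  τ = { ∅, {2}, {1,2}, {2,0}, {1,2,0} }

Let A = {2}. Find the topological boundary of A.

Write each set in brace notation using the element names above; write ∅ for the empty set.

opens ⊆ A: ∅, {2}; union → int = {2}
complement {1,0}; its interior ∅; cl(A) = X∖∅ = {1,2,0}
boundary = {1,2,0} ∖ {2} = {1,0}

{1,0}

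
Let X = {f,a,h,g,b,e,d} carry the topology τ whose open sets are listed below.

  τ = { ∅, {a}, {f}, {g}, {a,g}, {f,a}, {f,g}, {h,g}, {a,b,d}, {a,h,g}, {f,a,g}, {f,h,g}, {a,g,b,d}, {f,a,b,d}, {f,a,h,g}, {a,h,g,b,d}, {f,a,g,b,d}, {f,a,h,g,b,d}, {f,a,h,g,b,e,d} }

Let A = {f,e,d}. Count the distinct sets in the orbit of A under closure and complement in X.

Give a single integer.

8

closure: X∖int(X∖A) = X∖{a,h,g} = {f,b,e,d}
Let k=closure and c=complement:
  1. A     = {f,e,d}
  2. kA    = {f,b,e,d}
  3. cA    = {a,h,g,b}
  4. ckA   = {a,h,g}
  5. kcA   = {a,h,g,b,e,d}
  6. ckcA  = {f}
  7. kckcA = {f,e}
  8. ckckcA = {a,h,g,b,d}
— saturated at 8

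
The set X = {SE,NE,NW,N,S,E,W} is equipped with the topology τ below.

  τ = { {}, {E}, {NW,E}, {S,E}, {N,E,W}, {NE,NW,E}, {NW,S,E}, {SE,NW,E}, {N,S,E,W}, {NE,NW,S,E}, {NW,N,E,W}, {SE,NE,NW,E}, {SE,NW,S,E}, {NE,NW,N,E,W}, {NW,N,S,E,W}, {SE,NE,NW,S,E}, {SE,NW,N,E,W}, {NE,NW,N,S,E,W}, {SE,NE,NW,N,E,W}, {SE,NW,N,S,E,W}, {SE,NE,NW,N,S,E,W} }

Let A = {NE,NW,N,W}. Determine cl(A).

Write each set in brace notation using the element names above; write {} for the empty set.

cl via duality: int({SE,S,E}) = {S,E}, so X∖{S,E} = {SE,NE,NW,N,W}

{SE,NE,NW,N,W}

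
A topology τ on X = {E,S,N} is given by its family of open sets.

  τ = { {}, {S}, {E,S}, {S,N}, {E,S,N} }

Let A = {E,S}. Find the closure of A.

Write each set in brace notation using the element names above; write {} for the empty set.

{E,S,N}

complement {N}; its interior {}; cl(A) = X∖{} = {E,S,N}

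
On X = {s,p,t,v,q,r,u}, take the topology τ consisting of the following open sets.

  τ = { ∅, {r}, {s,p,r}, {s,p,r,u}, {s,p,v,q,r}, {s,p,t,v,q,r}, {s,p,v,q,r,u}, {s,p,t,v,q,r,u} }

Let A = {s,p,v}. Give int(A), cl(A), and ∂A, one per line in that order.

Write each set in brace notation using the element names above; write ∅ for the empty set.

interior: largest open inside A is ∅ (from ∅)
cl via duality: int({t,q,r,u}) = {r}, so X∖{r} = {s,p,t,v,q,u}
cl∖int = {s,p,t,v,q,u}

int(A) = ∅
cl(A)  = {s,p,t,v,q,u}
∂A     = {s,p,t,v,q,u}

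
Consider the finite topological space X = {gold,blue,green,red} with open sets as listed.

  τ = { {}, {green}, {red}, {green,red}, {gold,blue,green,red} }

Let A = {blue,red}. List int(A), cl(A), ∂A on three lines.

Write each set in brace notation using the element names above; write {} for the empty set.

U open, U⊆A: {}, {red}. int(A) = ⋃ = {red}
X∖A={gold,green}, int(X∖A)={green}, hence cl(A)={gold,blue,red}
∂A: remove int from cl → {gold,blue}

int(A) = {red}
cl(A)  = {gold,blue,red}
∂A     = {gold,blue}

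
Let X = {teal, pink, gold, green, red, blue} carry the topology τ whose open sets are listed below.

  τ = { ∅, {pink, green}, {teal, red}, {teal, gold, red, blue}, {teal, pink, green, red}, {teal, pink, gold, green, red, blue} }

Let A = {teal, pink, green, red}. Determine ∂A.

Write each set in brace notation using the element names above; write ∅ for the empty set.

{gold, blue}

open subsets of A: ∅, {teal, red}, {pink, green}, {teal, pink, green, red}; so int(A) = {teal, pink, green, red}
closure: X∖int(X∖A) = X∖∅ = {teal, pink, gold, green, red, blue}
∂A = {teal, pink, gold, green, red, blue} minus {teal, pink, green, red} = {gold, blue}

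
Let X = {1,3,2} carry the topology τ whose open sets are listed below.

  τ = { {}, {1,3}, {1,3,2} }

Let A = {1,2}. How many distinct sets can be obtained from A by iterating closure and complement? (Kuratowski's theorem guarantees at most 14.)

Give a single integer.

4

complement {3}; its interior {}; cl(A) = X∖{} = {1,3,2}
With k = closure, c = complement:
  1. A     = {1,2}
  2. kA    = {1,3,2}
  3. cA    = {3}
  4. ckA   = {}
k, c of each give nothing new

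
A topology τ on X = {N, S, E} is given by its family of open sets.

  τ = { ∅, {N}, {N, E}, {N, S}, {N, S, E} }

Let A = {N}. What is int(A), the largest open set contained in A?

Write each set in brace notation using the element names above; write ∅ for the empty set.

{N}

U open, U⊆A: ∅, {N}. int(A) = ⋃ = {N}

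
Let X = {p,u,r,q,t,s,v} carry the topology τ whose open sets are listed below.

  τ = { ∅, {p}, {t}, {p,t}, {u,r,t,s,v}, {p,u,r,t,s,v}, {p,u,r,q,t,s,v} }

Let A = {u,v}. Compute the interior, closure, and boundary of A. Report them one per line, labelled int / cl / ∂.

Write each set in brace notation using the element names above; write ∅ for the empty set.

int(A) = ∅
cl(A)  = {u,r,q,s,v}
∂A     = {u,r,q,s,v}

interior: largest open inside A is ∅ (from ∅)
cl via duality: int({p,r,q,t,s}) = {p,t}, so X∖{p,t} = {u,r,q,s,v}
cl∖int = {u,r,q,s,v}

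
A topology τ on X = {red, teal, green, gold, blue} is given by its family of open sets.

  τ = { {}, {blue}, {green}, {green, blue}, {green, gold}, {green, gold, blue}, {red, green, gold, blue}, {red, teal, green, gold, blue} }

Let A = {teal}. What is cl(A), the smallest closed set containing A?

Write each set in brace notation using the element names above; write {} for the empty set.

X∖A={red, green, gold, blue}, int(X∖A)={red, green, gold, blue}, hence cl(A)={teal}

{teal}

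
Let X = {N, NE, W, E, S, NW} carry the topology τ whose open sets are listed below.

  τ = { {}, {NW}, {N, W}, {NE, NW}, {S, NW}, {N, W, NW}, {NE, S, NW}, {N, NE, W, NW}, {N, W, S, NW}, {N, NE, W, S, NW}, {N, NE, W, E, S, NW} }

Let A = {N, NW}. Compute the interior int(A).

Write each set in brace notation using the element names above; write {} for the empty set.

{NW}

opens ⊆ A: {}, {NW}; union → int = {NW}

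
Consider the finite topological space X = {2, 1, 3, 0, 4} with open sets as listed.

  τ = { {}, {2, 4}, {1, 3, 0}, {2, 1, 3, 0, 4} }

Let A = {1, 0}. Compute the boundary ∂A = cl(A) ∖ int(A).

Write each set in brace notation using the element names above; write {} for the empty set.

interior: largest open inside A is {} (from {})
cl via duality: int({2, 3, 4}) = {2, 4}, so X∖{2, 4} = {1, 3, 0}
cl∖int = {1, 3, 0}

{1, 3, 0}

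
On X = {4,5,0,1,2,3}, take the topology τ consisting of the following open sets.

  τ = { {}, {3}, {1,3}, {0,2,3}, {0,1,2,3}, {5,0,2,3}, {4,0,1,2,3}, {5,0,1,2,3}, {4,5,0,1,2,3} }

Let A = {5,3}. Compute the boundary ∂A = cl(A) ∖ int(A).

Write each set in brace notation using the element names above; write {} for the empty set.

interior: largest open inside A is {3} (from {}, {3})
cl via duality: int({4,0,1,2}) = {}, so X∖{} = {4,5,0,1,2,3}
cl∖int = {4,5,0,1,2}

{4,5,0,1,2}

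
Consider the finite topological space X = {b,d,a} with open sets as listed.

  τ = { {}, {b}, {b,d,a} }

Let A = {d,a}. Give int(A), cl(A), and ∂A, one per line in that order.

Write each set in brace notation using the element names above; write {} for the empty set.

U open, U⊆A: {}. int(A) = ⋃ = {}
X∖A={b}, int(X∖A)={b}, hence cl(A)={d,a}
∂A: remove int from cl → {d,a}

int(A) = {}
cl(A)  = {d,a}
∂A     = {d,a}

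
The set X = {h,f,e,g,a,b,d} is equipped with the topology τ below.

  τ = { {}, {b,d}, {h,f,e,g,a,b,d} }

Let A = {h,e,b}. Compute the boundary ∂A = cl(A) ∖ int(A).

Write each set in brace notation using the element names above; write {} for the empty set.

U open, U⊆A: {}. int(A) = ⋃ = {}
X∖A={f,g,a,d}, int(X∖A)={}, hence cl(A)={h,f,e,g,a,b,d}
∂A: remove int from cl → {h,f,e,g,a,b,d}

{h,f,e,g,a,b,d}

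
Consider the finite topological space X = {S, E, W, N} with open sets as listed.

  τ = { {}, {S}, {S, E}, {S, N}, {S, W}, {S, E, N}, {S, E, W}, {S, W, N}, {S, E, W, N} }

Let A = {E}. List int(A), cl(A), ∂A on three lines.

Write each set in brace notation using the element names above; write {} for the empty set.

U open, U⊆A: {}. int(A) = ⋃ = {}
X∖A={S, W, N}, int(X∖A)={S, W, N}, hence cl(A)={E}
∂A: remove int from cl → {E}

int(A) = {}
cl(A)  = {E}
∂A     = {E}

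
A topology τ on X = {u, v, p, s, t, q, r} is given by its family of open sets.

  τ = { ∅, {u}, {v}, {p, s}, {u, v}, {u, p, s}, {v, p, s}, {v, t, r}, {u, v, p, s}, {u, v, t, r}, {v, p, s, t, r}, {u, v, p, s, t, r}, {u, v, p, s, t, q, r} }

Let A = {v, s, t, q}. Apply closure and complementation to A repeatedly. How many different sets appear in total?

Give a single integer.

closure: X∖int(X∖A) = X∖{u} = {v, p, s, t, q, r}
Let k=closure and c=complement:
  1. A     = {v, s, t, q}
  2. kA    = {v, p, s, t, q, r}
  3. cA    = {u, p, r}
  4. ckA   = {u}
  5. kcA   = {u, p, s, t, q, r}
  6. kckA  = {u, q}
  7. ckcA  = {v}
  8. ckckA = {v, p, s, t, r}
  9. kckcA = {v, t, q, r}
  10. ckckcA = {u, p, s}
  11. kckckcA = {u, p, s, q}
  12. ckckckcA = {v, t, r}
— saturated at 12

12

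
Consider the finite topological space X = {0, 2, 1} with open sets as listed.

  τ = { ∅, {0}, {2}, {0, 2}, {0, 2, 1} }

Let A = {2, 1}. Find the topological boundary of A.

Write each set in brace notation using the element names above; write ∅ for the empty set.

open subsets of A: ∅, {2}; so int(A) = {2}
closure: X∖int(X∖A) = X∖{0} = {2, 1}
∂A = {2, 1} minus {2} = {1}

{1}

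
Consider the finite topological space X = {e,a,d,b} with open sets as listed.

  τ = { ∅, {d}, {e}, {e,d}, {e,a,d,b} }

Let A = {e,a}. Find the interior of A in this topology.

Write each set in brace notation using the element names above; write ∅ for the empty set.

U open, U⊆A: ∅, {e}. int(A) = ⋃ = {e}

{e}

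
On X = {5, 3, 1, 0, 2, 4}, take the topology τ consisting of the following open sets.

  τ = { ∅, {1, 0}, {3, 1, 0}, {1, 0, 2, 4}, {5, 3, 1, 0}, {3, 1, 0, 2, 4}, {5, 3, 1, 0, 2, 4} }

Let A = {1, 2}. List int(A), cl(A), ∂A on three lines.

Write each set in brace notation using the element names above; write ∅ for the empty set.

int(A) = ∅
cl(A)  = {5, 3, 1, 0, 2, 4}
∂A     = {5, 3, 1, 0, 2, 4}

U open, U⊆A: ∅. int(A) = ⋃ = ∅
X∖A={5, 3, 0, 4}, int(X∖A)=∅, hence cl(A)={5, 3, 1, 0, 2, 4}
∂A: remove int from cl → {5, 3, 1, 0, 2, 4}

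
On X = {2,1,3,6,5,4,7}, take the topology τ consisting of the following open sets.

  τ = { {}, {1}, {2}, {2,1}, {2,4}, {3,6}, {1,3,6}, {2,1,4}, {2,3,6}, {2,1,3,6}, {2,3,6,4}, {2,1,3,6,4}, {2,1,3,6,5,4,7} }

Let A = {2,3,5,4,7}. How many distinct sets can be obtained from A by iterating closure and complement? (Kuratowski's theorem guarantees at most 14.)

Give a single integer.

complement {1,6}; its interior {1}; cl(A) = X∖{1} = {2,3,6,5,4,7}
With k = closure, c = complement:
  1. A     = {2,3,5,4,7}
  2. kA    = {2,3,6,5,4,7}
  3. cA    = {1,6}
  4. ckA   = {1}
  5. kcA   = {1,3,6,5,7}
  6. kckA  = {1,5,7}
  7. ckcA  = {2,4}
  8. ckckA = {2,3,6,4}
  9. kckcA = {2,5,4,7}
  10. ckckcA = {1,3,6}
k, c of each give nothing new

10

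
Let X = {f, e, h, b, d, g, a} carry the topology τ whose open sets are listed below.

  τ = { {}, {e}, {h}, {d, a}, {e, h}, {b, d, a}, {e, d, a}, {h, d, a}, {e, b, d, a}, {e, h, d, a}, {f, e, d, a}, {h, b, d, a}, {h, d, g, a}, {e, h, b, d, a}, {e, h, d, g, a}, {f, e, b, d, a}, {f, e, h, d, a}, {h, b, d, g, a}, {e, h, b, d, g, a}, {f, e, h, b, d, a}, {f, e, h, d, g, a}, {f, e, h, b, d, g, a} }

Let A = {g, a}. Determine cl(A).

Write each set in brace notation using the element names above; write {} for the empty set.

{f, b, d, g, a}

X∖A={f, e, h, b, d}, int(X∖A)={e, h}, hence cl(A)={f, b, d, g, a}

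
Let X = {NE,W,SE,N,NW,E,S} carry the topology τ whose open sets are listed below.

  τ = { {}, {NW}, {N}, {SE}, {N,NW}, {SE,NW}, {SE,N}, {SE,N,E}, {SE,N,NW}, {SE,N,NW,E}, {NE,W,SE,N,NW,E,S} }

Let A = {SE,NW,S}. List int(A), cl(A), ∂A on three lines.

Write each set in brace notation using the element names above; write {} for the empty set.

interior: largest open inside A is {SE,NW} (from {}, {NW}, {SE}, {SE,NW})
cl via duality: int({NE,W,N,E}) = {N}, so X∖{N} = {NE,W,SE,NW,E,S}
cl∖int = {NE,W,E,S}

int(A) = {SE,NW}
cl(A)  = {NE,W,SE,NW,E,S}
∂A     = {NE,W,E,S}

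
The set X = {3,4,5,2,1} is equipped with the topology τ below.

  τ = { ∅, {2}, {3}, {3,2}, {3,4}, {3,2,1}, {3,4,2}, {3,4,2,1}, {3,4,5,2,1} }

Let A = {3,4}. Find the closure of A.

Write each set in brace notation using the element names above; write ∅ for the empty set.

{3,4,5,1}

complement {5,2,1}; its interior {2}; cl(A) = X∖{2} = {3,4,5,1}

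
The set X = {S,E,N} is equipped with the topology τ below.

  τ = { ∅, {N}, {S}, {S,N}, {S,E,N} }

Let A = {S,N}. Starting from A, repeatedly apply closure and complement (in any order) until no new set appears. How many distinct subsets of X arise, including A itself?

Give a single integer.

4

cl via duality: int({E}) = ∅, so X∖∅ = {S,E,N}
Write k for closure, c for complement:
  1. A     = {S,N}
  2. kA    = {S,E,N}
  3. cA    = {E}
  4. ckA   = ∅
applying k or c yields no new set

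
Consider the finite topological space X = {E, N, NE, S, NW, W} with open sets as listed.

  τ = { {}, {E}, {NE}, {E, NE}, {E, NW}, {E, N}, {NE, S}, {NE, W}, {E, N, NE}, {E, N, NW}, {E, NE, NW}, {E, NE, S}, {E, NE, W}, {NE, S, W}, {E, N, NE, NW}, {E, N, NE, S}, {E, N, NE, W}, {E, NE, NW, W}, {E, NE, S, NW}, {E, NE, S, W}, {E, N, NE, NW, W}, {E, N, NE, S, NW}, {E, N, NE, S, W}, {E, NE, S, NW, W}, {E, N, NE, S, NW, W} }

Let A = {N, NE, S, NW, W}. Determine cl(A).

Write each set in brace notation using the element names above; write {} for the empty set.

cl via duality: int({E}) = {E}, so X∖{E} = {N, NE, S, NW, W}

{N, NE, S, NW, W}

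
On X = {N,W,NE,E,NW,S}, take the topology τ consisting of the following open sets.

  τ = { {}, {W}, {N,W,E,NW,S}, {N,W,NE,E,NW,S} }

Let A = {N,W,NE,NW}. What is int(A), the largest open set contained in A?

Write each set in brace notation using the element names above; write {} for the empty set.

interior: largest open inside A is {W} (from {}, {W})

{W}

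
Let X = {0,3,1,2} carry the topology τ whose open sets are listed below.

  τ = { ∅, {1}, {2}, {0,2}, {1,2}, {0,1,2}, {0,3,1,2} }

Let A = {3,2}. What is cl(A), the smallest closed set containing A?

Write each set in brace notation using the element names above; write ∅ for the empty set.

cl via duality: int({0,1}) = {1}, so X∖{1} = {0,3,2}

{0,3,2}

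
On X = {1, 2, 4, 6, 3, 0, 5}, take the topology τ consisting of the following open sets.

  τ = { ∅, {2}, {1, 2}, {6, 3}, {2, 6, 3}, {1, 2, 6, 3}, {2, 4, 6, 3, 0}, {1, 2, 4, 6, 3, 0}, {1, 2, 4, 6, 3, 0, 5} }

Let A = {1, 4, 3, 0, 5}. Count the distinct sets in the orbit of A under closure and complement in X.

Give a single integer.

X∖A={2, 6}, int(X∖A)={2}, hence cl(A)={1, 4, 6, 3, 0, 5}
Orbit (k=closure, c=complement):
  1. A     = {1, 4, 3, 0, 5}
  2. kA    = {1, 4, 6, 3, 0, 5}
  3. cA    = {2, 6}
  4. ckA   = {2}
  5. kcA   = {1, 2, 4, 6, 3, 0, 5}
  6. kckA  = {1, 2, 4, 0, 5}
  7. ckcA  = ∅
  8. ckckA = {6, 3}
  9. kckckA = {4, 6, 3, 0, 5}
  10. ckckckA = {1, 2}
(closed under both — stop)

10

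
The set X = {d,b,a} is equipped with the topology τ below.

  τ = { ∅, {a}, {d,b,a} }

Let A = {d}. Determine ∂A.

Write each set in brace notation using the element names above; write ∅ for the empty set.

{d,b}

open subsets of A: ∅; so int(A) = ∅
closure: X∖int(X∖A) = X∖{a} = {d,b}
∂A = {d,b} minus ∅ = {d,b}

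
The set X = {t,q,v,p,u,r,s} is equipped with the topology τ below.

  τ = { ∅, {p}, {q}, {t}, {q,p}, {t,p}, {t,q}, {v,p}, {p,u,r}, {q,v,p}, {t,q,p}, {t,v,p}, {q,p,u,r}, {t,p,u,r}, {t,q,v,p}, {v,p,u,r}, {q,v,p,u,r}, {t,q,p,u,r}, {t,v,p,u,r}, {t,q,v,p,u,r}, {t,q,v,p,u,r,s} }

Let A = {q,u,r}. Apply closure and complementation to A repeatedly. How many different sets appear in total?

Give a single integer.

cl via duality: int({t,v,p,s}) = {t,v,p}, so X∖{t,v,p} = {q,u,r,s}
Write k for closure, c for complement:
  1. A     = {q,u,r}
  2. kA    = {q,u,r,s}
  3. cA    = {t,v,p,s}
  4. ckA   = {t,v,p}
  5. kcA   = {t,v,p,u,r,s}
  6. ckcA  = {q}
  7. kckcA = {q,s}
  8. ckckcA = {t,v,p,u,r}
applying k or c yields no new set

8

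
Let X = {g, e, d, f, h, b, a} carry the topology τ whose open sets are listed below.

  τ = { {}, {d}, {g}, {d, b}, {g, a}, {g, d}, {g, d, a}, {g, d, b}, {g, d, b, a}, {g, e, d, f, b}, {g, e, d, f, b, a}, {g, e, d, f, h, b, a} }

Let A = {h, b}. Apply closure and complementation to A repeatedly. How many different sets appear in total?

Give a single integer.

6

complement {g, e, d, f, a}; its interior {g, d, a}; cl(A) = X∖{g, d, a} = {e, f, h, b}
With k = closure, c = complement:
  1. A     = {h, b}
  2. kA    = {e, f, h, b}
  3. cA    = {g, e, d, f, a}
  4. ckA   = {g, d, a}
  5. kcA   = {g, e, d, f, h, b, a}
  6. ckcA  = {}
k, c of each give nothing new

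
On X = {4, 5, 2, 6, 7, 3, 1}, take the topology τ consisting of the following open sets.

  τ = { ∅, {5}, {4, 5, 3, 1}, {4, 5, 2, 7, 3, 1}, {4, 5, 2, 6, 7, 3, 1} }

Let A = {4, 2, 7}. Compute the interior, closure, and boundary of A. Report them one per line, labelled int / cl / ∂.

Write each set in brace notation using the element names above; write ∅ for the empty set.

interior: largest open inside A is ∅ (from ∅)
cl via duality: int({5, 6, 3, 1}) = {5}, so X∖{5} = {4, 2, 6, 7, 3, 1}
cl∖int = {4, 2, 6, 7, 3, 1}

int(A) = ∅
cl(A)  = {4, 2, 6, 7, 3, 1}
∂A     = {4, 2, 6, 7, 3, 1}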